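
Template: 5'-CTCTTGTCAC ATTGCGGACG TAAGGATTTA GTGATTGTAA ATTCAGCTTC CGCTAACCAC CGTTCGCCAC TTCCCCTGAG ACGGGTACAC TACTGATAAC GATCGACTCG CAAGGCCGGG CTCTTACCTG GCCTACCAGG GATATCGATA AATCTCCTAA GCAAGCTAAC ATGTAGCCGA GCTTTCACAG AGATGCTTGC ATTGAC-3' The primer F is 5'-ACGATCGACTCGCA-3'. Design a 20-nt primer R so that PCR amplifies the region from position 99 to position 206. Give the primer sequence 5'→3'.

The product's 3' end on the top strand is position 206.
The reverse primer anneals to the top strand over positions 187–206, i.e. to ACAGAGATGCTTGCATTGAC.
Its sequence written 5'→3' is the reverse complement: GTCAATGCAAGCATCTCTGT.

5'-GTCAATGCAAGCATCTCTGT-3'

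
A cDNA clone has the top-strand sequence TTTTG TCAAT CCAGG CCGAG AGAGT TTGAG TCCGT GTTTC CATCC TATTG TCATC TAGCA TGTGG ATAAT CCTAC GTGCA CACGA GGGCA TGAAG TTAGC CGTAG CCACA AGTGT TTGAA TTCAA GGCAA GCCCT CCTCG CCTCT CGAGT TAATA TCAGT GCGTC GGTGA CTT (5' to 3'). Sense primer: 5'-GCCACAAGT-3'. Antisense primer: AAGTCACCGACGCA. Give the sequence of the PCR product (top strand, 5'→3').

5'-GCCACAAGTGTTTGAATTCAAGGCAAGCCCTCCTCGCCTCTCGAGTTAATATCAGTGCGTCGGTGACTT-3'

Scanning the template, GCCACAAGT occurs at positions 105–113; this primer anneals to the bottom strand there with its 3' end pointing downstream.
Reverse complement of the reverse primer: TGCGTCGGTGACTT. This occurs on the top strand at positions 160–173.
The product is the template from position 105 through 173 (69 bp).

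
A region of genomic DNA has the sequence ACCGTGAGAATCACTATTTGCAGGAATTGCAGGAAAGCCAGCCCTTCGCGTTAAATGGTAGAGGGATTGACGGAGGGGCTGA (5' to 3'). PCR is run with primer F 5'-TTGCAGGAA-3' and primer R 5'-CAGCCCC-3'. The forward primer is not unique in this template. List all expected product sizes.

The forward primer TTGCAGGAA matches the top strand at positions 18–26, 27–35.
The reverse primer's reverse complement is GGGGCTG, matching at positions 75–81.
Each forward site pairs with the reverse site to give a product ending at position 81: sizes 64, 55 bp.

64 bp, 55 bp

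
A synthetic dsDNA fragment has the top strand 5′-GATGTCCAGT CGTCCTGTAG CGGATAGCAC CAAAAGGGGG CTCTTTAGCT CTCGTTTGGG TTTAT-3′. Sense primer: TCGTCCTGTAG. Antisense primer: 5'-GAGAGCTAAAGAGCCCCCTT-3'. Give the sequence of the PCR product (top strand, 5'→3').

5'-TCGTCCTGTAGCGGATAGCACCAAAAGGGGGCTCTTTAGCTCTC-3'

The forward primer matches the template at positions 10–20.
Taking the reverse complement of GAGAGCTAAAGAGCCCCCTT gives AAGGGGGCTCTTTAGCTCTC, found at positions 34–53 on the template; the primer anneals here to the top strand with its 3' end pointing upstream.
The product is the template from position 10 through 53 (44 bp).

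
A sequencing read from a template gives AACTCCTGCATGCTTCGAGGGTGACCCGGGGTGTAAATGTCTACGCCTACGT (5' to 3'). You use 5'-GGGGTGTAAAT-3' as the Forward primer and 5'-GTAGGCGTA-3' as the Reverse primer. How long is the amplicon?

23 bp

Forward primer GGGGTGTAAAT is found on the top strand at positions 28–38.
The reverse primer's reverse complement is TACGCCTAC, which matches the template at positions 42–50.
Product length = (reverse-primer end) − (forward-primer start) + 1 = 50 − 28 + 1 = 23 bp.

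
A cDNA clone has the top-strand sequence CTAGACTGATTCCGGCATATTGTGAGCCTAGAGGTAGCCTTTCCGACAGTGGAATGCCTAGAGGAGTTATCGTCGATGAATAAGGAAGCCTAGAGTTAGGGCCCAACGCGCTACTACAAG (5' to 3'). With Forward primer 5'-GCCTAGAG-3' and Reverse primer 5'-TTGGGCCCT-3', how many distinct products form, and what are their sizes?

The forward primer GCCTAGAG matches the top strand at positions 26–33, 56–63, 88–95.
The reverse primer's reverse complement is AGGGCCCAA, matching at positions 98–106.
Each forward site pairs with the reverse site to give a product ending at position 106: sizes 81, 51, 19 bp.

Three products: 81 bp, 51 bp, 19 bp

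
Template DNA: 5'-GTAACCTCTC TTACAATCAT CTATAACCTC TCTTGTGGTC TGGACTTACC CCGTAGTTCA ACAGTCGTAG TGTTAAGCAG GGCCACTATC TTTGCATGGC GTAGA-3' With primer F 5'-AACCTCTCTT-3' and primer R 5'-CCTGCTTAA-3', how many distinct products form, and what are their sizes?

The forward primer AACCTCTCTT matches the top strand at positions 3–12, 25–34.
The reverse primer's reverse complement is TTAAGCAGG, matching at positions 73–81.
Each forward site pairs with the reverse site to give a product ending at position 81: sizes 79, 57 bp.

Two products: 79 bp, 57 bp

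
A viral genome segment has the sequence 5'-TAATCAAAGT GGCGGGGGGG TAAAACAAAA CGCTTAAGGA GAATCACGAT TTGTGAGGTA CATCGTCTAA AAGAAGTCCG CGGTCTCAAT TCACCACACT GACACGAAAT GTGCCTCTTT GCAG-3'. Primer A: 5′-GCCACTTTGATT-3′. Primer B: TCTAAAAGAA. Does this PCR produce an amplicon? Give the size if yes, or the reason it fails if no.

Primer A (GCCACTTTGATT) has reverse complement AATCAAAGTGGC, which matches the top strand at positions 2–13; primer A anneals to the top strand there with its 3' end pointing upstream toward position 2.
Primer B (TCTAAAAGAA) matches the top strand directly at positions 66–75; it anneals to the bottom strand with its 3' end pointing downstream toward position 75.
The 3' ends diverge (primer A extends toward position 1, primer B toward position 124), so the primers never converge on a shared product.

No product — the primers' 3' ends point away from each other.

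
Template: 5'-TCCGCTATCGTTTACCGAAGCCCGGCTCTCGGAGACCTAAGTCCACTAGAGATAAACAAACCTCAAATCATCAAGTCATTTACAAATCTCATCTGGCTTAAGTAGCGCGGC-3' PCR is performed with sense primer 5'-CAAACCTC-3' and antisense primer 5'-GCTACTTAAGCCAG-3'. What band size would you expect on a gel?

50 bp

Scanning the template, CAAACCTC occurs at positions 57–64; this primer anneals to the bottom strand there with its 3' end pointing downstream.
Taking the reverse complement of GCTACTTAAGCCAG gives CTGGCTTAAGTAGC, found at positions 93–106 on the template; the primer anneals here to the top strand with its 3' end pointing upstream.
The product runs from position 57 to position 106, so its length is 106 − 57 + 1 = 50 bp.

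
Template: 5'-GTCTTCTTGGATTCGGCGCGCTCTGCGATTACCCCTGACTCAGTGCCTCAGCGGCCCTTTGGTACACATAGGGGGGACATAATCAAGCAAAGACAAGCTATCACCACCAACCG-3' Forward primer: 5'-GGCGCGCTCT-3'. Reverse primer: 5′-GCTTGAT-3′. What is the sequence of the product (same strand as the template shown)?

Scanning the template, GGCGCGCTCT occurs at positions 15–24; this primer anneals to the bottom strand there with its 3' end pointing downstream.
The reverse primer's reverse complement is ATCAAGC, which matches the template at positions 82–88.
The product is the template from position 15 through 88 (74 bp).

5'-GGCGCGCTCTGCGATTACCCCTGACTCAGTGCCTCAGCGGCCCTTTGGTACACATAGGGGGGACATAATCAAGC-3'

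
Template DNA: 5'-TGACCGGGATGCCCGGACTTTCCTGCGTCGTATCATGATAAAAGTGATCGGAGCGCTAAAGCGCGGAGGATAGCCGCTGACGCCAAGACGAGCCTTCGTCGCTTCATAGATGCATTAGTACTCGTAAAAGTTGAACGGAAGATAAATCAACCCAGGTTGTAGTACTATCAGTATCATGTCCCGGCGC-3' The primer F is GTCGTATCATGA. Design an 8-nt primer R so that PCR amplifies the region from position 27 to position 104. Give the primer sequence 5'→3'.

5'-AAGCGACG-3'

The product's 3' end on the top strand is position 104.
The reverse primer anneals to the top strand over positions 97–104, i.e. to CGTCGCTT.
Its sequence written 5'→3' is the reverse complement: AAGCGACG.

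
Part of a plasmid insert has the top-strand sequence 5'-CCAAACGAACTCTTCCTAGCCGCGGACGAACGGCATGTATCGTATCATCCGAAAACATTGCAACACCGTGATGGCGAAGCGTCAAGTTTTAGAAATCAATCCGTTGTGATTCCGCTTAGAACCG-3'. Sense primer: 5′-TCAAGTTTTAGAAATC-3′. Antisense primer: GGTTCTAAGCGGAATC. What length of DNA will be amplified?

Forward primer TCAAGTTTTAGAAATC is found on the top strand at positions 82–97.
Reverse complement of the reverse primer: GATTCCGCTTAGAACC. This occurs on the top strand at positions 108–123.
Amplicon spans positions 82–123: 42 bp.

42 bp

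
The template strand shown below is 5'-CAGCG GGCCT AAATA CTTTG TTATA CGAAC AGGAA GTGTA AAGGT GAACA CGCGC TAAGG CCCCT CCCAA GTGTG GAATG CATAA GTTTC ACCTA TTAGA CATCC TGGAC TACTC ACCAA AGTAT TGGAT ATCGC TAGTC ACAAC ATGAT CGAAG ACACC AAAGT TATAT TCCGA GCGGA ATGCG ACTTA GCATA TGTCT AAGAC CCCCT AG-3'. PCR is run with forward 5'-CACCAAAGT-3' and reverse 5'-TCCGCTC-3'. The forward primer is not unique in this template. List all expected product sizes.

66 bp, 24 bp

The forward primer CACCAAAGT matches the top strand at positions 115–123, 157–165.
The reverse primer's reverse complement is GAGCGGA, matching at positions 174–180.
Each forward site pairs with the reverse site to give a product ending at position 180: sizes 66, 24 bp.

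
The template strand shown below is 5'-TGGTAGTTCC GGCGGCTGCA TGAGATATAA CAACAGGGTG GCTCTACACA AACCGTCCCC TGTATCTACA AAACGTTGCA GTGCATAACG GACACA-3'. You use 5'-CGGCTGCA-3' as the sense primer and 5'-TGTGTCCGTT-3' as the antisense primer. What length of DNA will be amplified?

The forward primer matches the template at positions 13–20.
Reverse complement of the reverse primer: AACGGACACA. This occurs on the top strand at positions 87–96.
Amplicon spans positions 13–96: 84 bp.

84 bp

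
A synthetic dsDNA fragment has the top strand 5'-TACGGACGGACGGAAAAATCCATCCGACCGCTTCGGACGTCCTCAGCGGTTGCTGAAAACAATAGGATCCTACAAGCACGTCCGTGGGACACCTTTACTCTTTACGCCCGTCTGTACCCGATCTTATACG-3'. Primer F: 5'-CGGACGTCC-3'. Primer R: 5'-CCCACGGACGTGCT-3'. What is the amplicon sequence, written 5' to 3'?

Forward primer CGGACGTCC is found on the top strand at positions 34–42.
The reverse primer's reverse complement is AGCACGTCCGTGGG, which matches the template at positions 75–88.
The product is the template from position 34 through 88 (55 bp).

5'-CGGACGTCCTCAGCGGTTGCTGAAAACAATAGGATCCTACAAGCACGTCCGTGGG-3'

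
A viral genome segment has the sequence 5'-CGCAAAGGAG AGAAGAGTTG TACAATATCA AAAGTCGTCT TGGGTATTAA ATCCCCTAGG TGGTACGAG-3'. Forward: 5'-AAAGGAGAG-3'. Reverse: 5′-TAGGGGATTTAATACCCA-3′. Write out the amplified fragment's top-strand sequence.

5'-AAAGGAGAGAAGAGTTGTACAATATCAAAAGTCGTCTTGGGTATTAAATCCCCTA-3'

Scanning the template, AAAGGAGAG occurs at positions 4–12; this primer anneals to the bottom strand there with its 3' end pointing downstream.
The reverse primer's reverse complement is TGGGTATTAAATCCCCTA, which matches the template at positions 41–58.
The product is the template from position 4 through 58 (55 bp).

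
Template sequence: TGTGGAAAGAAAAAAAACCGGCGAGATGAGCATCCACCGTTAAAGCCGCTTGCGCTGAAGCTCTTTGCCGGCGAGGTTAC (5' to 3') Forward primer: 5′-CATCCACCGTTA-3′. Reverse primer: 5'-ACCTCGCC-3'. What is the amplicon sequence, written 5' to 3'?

Forward primer CATCCACCGTTA is found on the top strand at positions 31–42.
Reverse complement of the reverse primer: GGCGAGGT. This occurs on the top strand at positions 70–77.
The product is the template from position 31 through 77 (47 bp).

5'-CATCCACCGTTAAAGCCGCTTGCGCTGAAGCTCTTTGCCGGCGAGGT-3'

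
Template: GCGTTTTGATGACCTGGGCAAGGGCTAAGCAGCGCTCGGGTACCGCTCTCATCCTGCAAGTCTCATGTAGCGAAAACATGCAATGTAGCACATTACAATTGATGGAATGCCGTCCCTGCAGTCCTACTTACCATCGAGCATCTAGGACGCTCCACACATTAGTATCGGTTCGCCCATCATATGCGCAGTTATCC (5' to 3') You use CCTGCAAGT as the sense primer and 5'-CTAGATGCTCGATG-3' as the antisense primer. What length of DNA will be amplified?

Scanning the template, CCTGCAAGT occurs at positions 53–61; this primer anneals to the bottom strand there with its 3' end pointing downstream.
Reverse complement of the reverse primer: CATCGAGCATCTAG. This occurs on the top strand at positions 132–145.
Amplicon spans positions 53–145: 93 bp.

93 bp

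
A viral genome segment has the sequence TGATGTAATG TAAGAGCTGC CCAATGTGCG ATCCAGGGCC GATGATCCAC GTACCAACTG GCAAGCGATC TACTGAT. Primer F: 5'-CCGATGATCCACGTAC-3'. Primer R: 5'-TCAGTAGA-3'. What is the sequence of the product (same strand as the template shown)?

5'-CCGATGATCCACGTACCAACTGGCAAGCGATCTACTGA-3'

Forward primer CCGATGATCCACGTAC is found on the top strand at positions 39–54.
Reverse complement of the reverse primer: TCTACTGA. This occurs on the top strand at positions 69–76.
The product is the template from position 39 through 76 (38 bp).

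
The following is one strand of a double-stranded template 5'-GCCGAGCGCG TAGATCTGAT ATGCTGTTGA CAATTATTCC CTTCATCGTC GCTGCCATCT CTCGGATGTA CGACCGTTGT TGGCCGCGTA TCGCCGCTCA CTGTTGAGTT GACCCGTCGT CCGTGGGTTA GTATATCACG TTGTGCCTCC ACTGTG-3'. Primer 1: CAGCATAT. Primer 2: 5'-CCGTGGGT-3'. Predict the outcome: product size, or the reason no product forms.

Primer 1 (CAGCATAT) has reverse complement ATATGCTG, which matches the top strand at positions 19–26; primer 1 anneals to the top strand there with its 3' end pointing upstream toward position 19.
Primer 2 (CCGTGGGT) matches the top strand directly at positions 121–128; it anneals to the bottom strand with its 3' end pointing downstream toward position 128.
The 3' ends diverge (primer 1 extends toward position 1, primer 2 toward position 156), so the primers never converge on a shared product.

No product — the primers' 3' ends point away from each other.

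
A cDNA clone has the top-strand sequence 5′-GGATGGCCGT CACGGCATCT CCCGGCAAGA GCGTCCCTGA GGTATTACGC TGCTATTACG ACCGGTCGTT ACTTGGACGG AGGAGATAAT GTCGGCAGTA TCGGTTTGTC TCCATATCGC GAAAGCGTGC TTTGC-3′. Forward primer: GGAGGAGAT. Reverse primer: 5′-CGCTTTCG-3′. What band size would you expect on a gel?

49 bp

Scanning the template, GGAGGAGAT occurs at positions 79–87; this primer anneals to the bottom strand there with its 3' end pointing downstream.
Reverse complement of the reverse primer: CGAAAGCG. This occurs on the top strand at positions 120–127.
Product length = (reverse-primer end) − (forward-primer start) + 1 = 127 − 79 + 1 = 49 bp.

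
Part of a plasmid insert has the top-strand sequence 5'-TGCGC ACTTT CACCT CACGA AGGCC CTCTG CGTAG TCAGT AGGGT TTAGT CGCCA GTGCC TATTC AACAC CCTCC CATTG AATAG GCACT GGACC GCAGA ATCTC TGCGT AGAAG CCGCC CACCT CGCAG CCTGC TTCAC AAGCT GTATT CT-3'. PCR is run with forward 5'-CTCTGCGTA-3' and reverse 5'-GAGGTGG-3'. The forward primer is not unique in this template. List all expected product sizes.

The forward primer CTCTGCGTA matches the top strand at positions 26–34, 103–111.
The reverse primer's reverse complement is CCACCTC, matching at positions 120–126.
Each forward site pairs with the reverse site to give a product ending at position 126: sizes 101, 24 bp.

101 bp, 24 bp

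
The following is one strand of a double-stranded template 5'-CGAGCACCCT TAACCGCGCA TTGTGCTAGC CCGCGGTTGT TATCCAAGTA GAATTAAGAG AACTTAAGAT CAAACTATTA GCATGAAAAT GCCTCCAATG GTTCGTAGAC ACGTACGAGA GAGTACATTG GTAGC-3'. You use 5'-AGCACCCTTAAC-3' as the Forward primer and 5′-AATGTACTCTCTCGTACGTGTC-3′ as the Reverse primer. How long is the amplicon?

The forward primer matches the template at positions 3–14.
Reverse complement of the reverse primer: GACACGTACGAGAGAGTACATT. This occurs on the top strand at positions 108–129.
Amplicon spans positions 3–129: 127 bp.

127 bp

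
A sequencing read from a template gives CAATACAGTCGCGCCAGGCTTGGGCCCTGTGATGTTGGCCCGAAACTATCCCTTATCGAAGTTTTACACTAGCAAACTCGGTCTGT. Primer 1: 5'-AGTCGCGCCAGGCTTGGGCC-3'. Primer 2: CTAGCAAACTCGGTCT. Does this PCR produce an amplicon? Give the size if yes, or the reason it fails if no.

Primer 1 (AGTCGCGCCAGGCTTGGGCC) matches the top strand at positions 7–26 (3' end points downstream).
Primer 2 (CTAGCAAACTCGGTCT) also matches the top strand directly, at positions 69–84 — its reverse complement AGACCGAGTTTGCTAG is not present.
Both primers anneal to the bottom strand with 3' ends pointing the same way, so neither can prime synthesis back toward the other.

No product — both primers anneal to the same strand and extend in the same direction.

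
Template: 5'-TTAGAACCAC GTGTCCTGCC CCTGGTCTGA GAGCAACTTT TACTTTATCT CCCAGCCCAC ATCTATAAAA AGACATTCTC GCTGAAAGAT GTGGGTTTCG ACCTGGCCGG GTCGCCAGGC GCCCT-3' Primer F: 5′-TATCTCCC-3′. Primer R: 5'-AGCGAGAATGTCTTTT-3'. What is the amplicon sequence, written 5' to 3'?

5'-TATCTCCCAGCCCACATCTATAAAAAGACATTCTCGCT-3'

Forward primer TATCTCCC is found on the top strand at positions 46–53.
The reverse primer's reverse complement is AAAAGACATTCTCGCT, which matches the template at positions 68–83.
The product is the template from position 46 through 83 (38 bp).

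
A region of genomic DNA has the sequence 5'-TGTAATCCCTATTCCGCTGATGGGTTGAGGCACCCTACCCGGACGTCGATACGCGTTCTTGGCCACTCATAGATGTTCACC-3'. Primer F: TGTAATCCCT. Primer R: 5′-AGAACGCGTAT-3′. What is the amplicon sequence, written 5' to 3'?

The forward primer matches the template at positions 1–10.
The reverse primer's reverse complement is ATACGCGTTCT, which matches the template at positions 49–59.
The product is the template from position 1 through 59 (59 bp).

5'-TGTAATCCCTATTCCGCTGATGGGTTGAGGCACCCTACCCGGACGTCGATACGCGTTCT-3'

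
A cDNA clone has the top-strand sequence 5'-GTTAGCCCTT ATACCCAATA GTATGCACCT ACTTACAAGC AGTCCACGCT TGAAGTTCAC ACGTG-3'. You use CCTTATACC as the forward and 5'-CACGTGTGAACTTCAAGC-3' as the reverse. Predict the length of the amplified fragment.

59 bp

Scanning the template, CCTTATACC occurs at positions 7–15; this primer anneals to the bottom strand there with its 3' end pointing downstream.
Taking the reverse complement of CACGTGTGAACTTCAAGC gives GCTTGAAGTTCACACGTG, found at positions 48–65 on the template; the primer anneals here to the top strand with its 3' end pointing upstream.
Product length = (reverse-primer end) − (forward-primer start) + 1 = 65 − 7 + 1 = 59 bp.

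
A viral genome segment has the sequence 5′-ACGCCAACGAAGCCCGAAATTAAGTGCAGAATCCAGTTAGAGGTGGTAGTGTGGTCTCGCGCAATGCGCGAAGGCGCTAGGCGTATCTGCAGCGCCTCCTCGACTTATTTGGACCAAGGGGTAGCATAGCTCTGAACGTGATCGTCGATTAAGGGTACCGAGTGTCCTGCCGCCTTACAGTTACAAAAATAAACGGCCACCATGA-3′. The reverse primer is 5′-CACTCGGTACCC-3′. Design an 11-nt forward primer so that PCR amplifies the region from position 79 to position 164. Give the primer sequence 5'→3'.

The reverse primer's reverse complement GGGTACCGAGTG matches the template at positions 153–164; the product starts at position 79.
The forward primer is identical to the top strand over positions 79–89: AGGCGTATCTG.

5'-AGGCGTATCTG-3'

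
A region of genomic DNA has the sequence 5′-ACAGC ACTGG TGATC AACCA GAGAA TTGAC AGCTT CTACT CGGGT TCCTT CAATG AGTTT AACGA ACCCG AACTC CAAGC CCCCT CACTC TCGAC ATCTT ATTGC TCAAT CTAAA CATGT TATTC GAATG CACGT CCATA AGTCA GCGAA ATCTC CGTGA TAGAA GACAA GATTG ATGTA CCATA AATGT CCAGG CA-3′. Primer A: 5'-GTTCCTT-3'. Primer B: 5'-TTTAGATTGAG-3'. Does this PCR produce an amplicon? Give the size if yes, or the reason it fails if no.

Yes — a 72 bp product.

Primer A (GTTCCTT) matches the top strand at positions 44–50; it acts as a forward primer.
Primer B's reverse complement is CTCAATCTAAA, matching the top strand at positions 105–115; it acts as a reverse primer.
The 3' ends face each other across positions 44–115, giving a 72 bp product.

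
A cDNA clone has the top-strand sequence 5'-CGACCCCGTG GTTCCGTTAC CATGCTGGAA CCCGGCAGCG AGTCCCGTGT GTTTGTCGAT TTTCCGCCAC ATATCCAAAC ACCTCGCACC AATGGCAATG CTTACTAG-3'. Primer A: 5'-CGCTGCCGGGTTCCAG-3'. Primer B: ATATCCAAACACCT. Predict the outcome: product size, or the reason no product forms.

Primer A (CGCTGCCGGGTTCCAG) has reverse complement CTGGAACCCGGCAGCG, which matches the top strand at positions 25–40; primer A anneals to the top strand there with its 3' end pointing upstream toward position 25.
Primer B (ATATCCAAACACCT) matches the top strand directly at positions 71–84; it anneals to the bottom strand with its 3' end pointing downstream toward position 84.
The 3' ends diverge (primer A extends toward position 1, primer B toward position 108), so the primers never converge on a shared product.

No product — the primers' 3' ends point away from each other.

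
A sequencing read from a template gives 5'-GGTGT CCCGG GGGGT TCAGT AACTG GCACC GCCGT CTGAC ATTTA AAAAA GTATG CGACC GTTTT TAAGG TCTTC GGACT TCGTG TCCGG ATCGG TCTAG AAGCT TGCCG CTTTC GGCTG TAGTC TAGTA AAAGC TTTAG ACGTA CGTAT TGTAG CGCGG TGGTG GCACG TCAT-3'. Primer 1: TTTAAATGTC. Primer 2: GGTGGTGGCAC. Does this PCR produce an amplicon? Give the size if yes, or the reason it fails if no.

Primer 1 (TTTAAATGTC) has reverse complement GACATTTAAA, which matches the top strand at positions 38–47; primer 1 anneals to the top strand there with its 3' end pointing upstream toward position 38.
Primer 2 (GGTGGTGGCAC) matches the top strand directly at positions 159–169; it anneals to the bottom strand with its 3' end pointing downstream toward position 169.
The 3' ends diverge (primer 1 extends toward position 1, primer 2 toward position 174), so the primers never converge on a shared product.

No product — the primers' 3' ends point away from each other.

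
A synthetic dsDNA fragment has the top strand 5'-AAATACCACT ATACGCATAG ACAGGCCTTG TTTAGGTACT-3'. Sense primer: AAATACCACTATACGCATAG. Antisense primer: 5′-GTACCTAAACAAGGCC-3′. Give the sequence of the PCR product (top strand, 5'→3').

Forward primer AAATACCACTATACGCATAG is found on the top strand at positions 1–20.
Taking the reverse complement of GTACCTAAACAAGGCC gives GGCCTTGTTTAGGTAC, found at positions 24–39 on the template; the primer anneals here to the top strand with its 3' end pointing upstream.
The product is the template from position 1 through 39 (39 bp).

5'-AAATACCACTATACGCATAGACAGGCCTTGTTTAGGTAC-3'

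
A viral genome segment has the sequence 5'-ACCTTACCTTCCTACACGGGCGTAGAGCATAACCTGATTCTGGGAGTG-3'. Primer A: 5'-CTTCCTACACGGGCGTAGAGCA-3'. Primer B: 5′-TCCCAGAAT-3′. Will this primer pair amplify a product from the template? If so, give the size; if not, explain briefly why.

Yes — a 38 bp product.

Primer A (CTTCCTACACGGGCGTAGAGCA) matches the top strand at positions 8–29; it acts as a forward primer.
Primer B's reverse complement is ATTCTGGGA, matching the top strand at positions 37–45; it acts as a reverse primer.
The 3' ends face each other across positions 8–45, giving a 38 bp product.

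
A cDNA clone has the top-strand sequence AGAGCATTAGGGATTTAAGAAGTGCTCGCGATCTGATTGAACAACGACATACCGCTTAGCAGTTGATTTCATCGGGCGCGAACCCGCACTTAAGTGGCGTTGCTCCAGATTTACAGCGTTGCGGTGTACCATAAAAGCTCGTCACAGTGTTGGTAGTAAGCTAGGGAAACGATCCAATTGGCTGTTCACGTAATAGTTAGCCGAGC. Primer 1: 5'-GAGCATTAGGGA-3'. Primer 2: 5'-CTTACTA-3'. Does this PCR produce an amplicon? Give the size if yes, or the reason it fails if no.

Primer 1 (GAGCATTAGGGA) matches the top strand at positions 2–13; it acts as a forward primer.
Primer 2's reverse complement is TAGTAAG, matching the top strand at positions 154–160; it acts as a reverse primer.
The 3' ends face each other across positions 2–160, giving a 159 bp product.

Yes — a 159 bp product.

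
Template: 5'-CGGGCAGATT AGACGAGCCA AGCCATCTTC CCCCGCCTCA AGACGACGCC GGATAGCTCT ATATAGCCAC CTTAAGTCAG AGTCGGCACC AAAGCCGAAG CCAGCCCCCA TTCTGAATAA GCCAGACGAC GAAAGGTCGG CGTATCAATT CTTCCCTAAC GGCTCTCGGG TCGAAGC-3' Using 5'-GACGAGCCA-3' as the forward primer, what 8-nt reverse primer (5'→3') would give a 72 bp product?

5'-ACTCTGAC-3'

The forward primer binds at positions 12–20, so a 72 bp product ends at position 12 + 72 − 1 = 83.
The reverse primer anneals to the top strand over positions 76–83, i.e. to GTCAGAGT.
Its sequence written 5'→3' is the reverse complement: ACTCTGAC.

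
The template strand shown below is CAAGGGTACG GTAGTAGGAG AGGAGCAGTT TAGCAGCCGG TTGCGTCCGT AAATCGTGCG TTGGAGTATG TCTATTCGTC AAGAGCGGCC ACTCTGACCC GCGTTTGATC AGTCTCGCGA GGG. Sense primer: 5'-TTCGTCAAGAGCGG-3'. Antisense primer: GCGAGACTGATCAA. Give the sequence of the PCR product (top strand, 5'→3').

The forward primer matches the template at positions 75–88.
The reverse primer's reverse complement is TTGATCAGTCTCGC, which matches the template at positions 105–118.
The product is the template from position 75 through 118 (44 bp).

5'-TTCGTCAAGAGCGGCCACTCTGACCCGCGTTTGATCAGTCTCGC-3'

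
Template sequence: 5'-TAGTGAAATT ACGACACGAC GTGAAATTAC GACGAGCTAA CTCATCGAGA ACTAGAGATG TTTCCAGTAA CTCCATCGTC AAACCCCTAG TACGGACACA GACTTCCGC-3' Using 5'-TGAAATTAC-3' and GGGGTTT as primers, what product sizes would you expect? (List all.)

84 bp, 66 bp

The forward primer TGAAATTAC matches the top strand at positions 4–12, 22–30.
The reverse primer's reverse complement is AAACCCC, matching at positions 81–87.
Each forward site pairs with the reverse site to give a product ending at position 87: sizes 84, 66 bp.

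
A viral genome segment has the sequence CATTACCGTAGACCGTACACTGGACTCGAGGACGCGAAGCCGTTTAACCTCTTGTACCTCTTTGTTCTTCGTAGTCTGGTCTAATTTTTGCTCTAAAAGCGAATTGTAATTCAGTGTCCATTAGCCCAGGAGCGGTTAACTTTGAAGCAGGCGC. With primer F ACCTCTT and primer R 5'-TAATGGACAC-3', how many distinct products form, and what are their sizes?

The forward primer ACCTCTT matches the top strand at positions 47–53, 56–62.
The reverse primer's reverse complement is GTGTCCATTA, matching at positions 114–123.
Each forward site pairs with the reverse site to give a product ending at position 123: sizes 77, 68 bp.

Two products: 77 bp, 68 bp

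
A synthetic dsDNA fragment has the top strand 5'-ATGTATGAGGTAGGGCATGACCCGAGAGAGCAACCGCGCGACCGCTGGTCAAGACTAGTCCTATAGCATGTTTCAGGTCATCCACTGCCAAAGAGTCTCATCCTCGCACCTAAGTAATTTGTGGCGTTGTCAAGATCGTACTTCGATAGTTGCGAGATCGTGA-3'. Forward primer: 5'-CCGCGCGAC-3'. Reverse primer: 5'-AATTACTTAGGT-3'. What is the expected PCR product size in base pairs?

86 bp

Forward primer CCGCGCGAC is found on the top strand at positions 34–42.
The reverse primer's reverse complement is ACCTAAGTAATT, which matches the template at positions 108–119.
Product length = (reverse-primer end) − (forward-primer start) + 1 = 119 − 34 + 1 = 86 bp.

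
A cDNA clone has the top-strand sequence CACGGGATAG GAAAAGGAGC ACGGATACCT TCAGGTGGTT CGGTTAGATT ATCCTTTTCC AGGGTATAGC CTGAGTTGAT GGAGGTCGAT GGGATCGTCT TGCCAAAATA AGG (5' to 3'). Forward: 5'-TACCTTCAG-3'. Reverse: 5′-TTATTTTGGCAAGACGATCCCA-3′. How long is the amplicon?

86 bp

Scanning the template, TACCTTCAG occurs at positions 26–34; this primer anneals to the bottom strand there with its 3' end pointing downstream.
Reverse complement of the reverse primer: TGGGATCGTCTTGCCAAAATAA. This occurs on the top strand at positions 90–111.
Amplicon spans positions 26–111: 86 bp.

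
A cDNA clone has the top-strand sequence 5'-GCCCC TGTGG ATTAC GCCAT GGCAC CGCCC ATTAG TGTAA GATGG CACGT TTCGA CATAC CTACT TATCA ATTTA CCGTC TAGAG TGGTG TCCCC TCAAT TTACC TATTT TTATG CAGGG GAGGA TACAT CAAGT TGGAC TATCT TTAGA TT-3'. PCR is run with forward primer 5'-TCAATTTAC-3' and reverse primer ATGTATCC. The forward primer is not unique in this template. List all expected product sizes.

63 bp, 35 bp

The forward primer TCAATTTAC matches the top strand at positions 68–76, 96–104.
The reverse primer's reverse complement is GGATACAT, matching at positions 123–130.
Each forward site pairs with the reverse site to give a product ending at position 130: sizes 63, 35 bp.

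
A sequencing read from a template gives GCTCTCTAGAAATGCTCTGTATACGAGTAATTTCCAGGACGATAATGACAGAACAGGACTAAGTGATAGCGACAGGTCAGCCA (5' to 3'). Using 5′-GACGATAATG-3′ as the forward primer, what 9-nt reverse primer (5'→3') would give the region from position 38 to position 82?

5'-GGCTGACCT-3'

The product's 3' end on the top strand is position 82.
The reverse primer anneals to the top strand over positions 74–82, i.e. to AGGTCAGCC.
Its sequence written 5'→3' is the reverse complement: GGCTGACCT.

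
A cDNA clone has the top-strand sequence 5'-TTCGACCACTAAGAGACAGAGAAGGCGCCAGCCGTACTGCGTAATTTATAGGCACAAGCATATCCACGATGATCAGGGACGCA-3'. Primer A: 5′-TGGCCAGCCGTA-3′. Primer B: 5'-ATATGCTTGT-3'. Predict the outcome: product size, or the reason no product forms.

No product — primer A has no binding site in the template.

Primer A (TGGCCAGCCGTA) does not match the top strand, and its reverse complement TACGGCTGGCCA does not match either.
With no annealing site for primer A, no amplification occurs.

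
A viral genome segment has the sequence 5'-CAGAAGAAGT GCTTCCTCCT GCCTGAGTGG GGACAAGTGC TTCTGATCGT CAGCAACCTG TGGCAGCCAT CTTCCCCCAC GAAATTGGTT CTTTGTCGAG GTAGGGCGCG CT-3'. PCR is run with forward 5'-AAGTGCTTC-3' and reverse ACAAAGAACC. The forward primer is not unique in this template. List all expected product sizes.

The forward primer AAGTGCTTC matches the top strand at positions 7–15, 35–43.
The reverse primer's reverse complement is GGTTCTTTGT, matching at positions 87–96.
Each forward site pairs with the reverse site to give a product ending at position 96: sizes 90, 62 bp.

90 bp, 62 bp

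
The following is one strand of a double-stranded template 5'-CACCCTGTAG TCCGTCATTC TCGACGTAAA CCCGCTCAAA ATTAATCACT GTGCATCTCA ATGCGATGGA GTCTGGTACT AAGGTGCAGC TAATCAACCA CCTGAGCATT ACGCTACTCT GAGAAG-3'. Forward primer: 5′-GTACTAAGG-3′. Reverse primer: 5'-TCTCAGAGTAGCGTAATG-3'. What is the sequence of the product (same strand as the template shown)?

5'-GTACTAAGGTGCAGCTAATCAACCACCTGAGCATTACGCTACTCTGAGA-3'

The forward primer matches the template at positions 76–84.
Reverse complement of the reverse primer: CATTACGCTACTCTGAGA. This occurs on the top strand at positions 107–124.
The product is the template from position 76 through 124 (49 bp).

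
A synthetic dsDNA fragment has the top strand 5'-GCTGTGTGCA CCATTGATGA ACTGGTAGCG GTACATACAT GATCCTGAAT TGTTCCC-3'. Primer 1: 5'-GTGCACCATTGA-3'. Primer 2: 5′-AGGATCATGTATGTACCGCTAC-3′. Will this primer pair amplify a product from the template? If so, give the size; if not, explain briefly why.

Yes — a 41 bp product.

Primer 1 (GTGCACCATTGA) matches the top strand at positions 6–17; it acts as a forward primer.
Primer 2's reverse complement is GTAGCGGTACATACATGATCCT, matching the top strand at positions 25–46; it acts as a reverse primer.
The 3' ends face each other across positions 6–46, giving a 41 bp product.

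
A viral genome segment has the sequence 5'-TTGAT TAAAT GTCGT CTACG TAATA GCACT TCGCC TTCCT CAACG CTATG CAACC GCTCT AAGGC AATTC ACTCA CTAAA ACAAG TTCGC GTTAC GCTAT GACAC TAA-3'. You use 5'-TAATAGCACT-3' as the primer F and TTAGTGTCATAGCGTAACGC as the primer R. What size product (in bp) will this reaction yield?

88 bp

The forward primer matches the template at positions 21–30.
Reverse complement of the reverse primer: GCGTTACGCTATGACACTAA. This occurs on the top strand at positions 89–108.
Product length = (reverse-primer end) − (forward-primer start) + 1 = 108 − 21 + 1 = 88 bp.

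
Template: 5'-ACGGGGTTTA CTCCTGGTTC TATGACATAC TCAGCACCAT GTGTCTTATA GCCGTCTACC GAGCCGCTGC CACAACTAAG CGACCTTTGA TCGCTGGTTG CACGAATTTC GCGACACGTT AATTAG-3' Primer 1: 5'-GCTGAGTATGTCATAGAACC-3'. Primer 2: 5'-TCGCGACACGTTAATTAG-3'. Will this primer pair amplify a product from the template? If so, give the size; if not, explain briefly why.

No product — the primers' 3' ends point away from each other.

Primer 1 (GCTGAGTATGTCATAGAACC) has reverse complement GGTTCTATGACATACTCAGC, which matches the top strand at positions 16–35; primer 1 anneals to the top strand there with its 3' end pointing upstream toward position 16.
Primer 2 (TCGCGACACGTTAATTAG) matches the top strand directly at positions 109–126; it anneals to the bottom strand with its 3' end pointing downstream toward position 126.
The 3' ends diverge (primer 1 extends toward position 1, primer 2 toward position 126), so the primers never converge on a shared product.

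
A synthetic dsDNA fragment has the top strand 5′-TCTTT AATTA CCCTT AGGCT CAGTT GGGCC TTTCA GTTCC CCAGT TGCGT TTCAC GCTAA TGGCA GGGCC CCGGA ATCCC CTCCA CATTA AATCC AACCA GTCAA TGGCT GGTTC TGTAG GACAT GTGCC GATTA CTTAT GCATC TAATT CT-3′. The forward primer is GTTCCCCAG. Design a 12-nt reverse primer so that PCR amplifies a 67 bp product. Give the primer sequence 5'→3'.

The forward primer binds at positions 36–44, so a 67 bp product ends at position 36 + 67 − 1 = 102.
The reverse primer anneals to the top strand over positions 91–102, i.e. to AATCCAACCAGT.
Its sequence written 5'→3' is the reverse complement: ACTGGTTGGATT.

5'-ACTGGTTGGATT-3'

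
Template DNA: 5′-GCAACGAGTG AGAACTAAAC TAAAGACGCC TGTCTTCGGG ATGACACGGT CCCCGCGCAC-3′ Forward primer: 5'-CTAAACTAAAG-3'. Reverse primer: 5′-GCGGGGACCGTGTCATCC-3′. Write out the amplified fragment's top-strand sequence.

5'-CTAAACTAAAGACGCCTGTCTTCGGGATGACACGGTCCCCGC-3'

The forward primer matches the template at positions 15–25.
Reverse complement of the reverse primer: GGATGACACGGTCCCCGC. This occurs on the top strand at positions 39–56.
The product is the template from position 15 through 56 (42 bp).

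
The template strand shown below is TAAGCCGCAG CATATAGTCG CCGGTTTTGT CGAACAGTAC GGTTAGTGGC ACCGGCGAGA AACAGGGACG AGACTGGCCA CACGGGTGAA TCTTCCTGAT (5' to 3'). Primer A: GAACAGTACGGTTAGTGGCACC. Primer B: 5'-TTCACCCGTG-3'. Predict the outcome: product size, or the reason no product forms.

Yes — a 59 bp product.

Primer A (GAACAGTACGGTTAGTGGCACC) matches the top strand at positions 32–53; it acts as a forward primer.
Primer B's reverse complement is CACGGGTGAA, matching the top strand at positions 81–90; it acts as a reverse primer.
The 3' ends face each other across positions 32–90, giving a 59 bp product.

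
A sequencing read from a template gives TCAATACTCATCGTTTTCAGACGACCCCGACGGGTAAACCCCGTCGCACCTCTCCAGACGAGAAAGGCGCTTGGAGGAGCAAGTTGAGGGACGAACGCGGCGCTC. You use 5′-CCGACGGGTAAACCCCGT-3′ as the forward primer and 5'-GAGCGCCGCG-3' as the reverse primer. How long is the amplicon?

79 bp

The forward primer matches the template at positions 27–44.
Taking the reverse complement of GAGCGCCGCG gives CGCGGCGCTC, found at positions 96–105 on the template; the primer anneals here to the top strand with its 3' end pointing upstream.
Product length = (reverse-primer end) − (forward-primer start) + 1 = 105 − 27 + 1 = 79 bp.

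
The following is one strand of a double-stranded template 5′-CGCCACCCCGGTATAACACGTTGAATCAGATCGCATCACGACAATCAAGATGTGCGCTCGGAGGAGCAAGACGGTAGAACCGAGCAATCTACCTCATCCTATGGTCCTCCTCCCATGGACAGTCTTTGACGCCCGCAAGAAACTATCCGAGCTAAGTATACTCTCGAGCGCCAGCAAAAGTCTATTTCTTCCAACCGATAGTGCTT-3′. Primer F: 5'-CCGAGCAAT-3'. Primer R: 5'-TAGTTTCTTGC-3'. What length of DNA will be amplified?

Scanning the template, CCGAGCAAT occurs at positions 80–88; this primer anneals to the bottom strand there with its 3' end pointing downstream.
Taking the reverse complement of TAGTTTCTTGC gives GCAAGAAACTA, found at positions 135–145 on the template; the primer anneals here to the top strand with its 3' end pointing upstream.
Amplicon spans positions 80–145: 66 bp.

66 bp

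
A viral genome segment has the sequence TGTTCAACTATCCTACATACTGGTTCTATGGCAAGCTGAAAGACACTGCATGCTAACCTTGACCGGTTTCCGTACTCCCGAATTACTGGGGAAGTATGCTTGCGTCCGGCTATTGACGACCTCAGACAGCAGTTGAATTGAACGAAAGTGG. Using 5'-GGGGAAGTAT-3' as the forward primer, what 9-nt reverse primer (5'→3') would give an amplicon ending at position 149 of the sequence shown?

5'-ACTTTCGTT-3'

The forward primer binds at positions 88–97; the product's 3' end on the top strand is position 149.
The reverse primer anneals to the top strand over positions 141–149, i.e. to AACGAAAGT.
Its sequence written 5'→3' is the reverse complement: ACTTTCGTT.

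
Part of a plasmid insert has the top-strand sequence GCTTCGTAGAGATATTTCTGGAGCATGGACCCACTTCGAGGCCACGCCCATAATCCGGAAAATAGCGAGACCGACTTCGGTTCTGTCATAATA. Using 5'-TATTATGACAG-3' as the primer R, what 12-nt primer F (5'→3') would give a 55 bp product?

5'-AGGCCACGCCCA-3'

The reverse primer's reverse complement CTGTCATAATA matches the template at positions 83–93, so the product ends at position 93.
A 55 bp product then starts at position 93 − 55 + 1 = 39.
The forward primer is identical to the top strand there: AGGCCACGCCCA.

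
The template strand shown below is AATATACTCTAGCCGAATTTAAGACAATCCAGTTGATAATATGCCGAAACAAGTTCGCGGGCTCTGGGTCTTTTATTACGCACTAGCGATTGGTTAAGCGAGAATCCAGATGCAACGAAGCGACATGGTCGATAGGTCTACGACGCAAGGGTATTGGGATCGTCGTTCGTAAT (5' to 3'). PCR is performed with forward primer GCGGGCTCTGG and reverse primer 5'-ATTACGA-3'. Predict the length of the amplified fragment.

117 bp

Forward primer GCGGGCTCTGG is found on the top strand at positions 57–67.
The reverse primer's reverse complement is TCGTAAT, which matches the template at positions 167–173.
Product length = (reverse-primer end) − (forward-primer start) + 1 = 173 − 57 + 1 = 117 bp.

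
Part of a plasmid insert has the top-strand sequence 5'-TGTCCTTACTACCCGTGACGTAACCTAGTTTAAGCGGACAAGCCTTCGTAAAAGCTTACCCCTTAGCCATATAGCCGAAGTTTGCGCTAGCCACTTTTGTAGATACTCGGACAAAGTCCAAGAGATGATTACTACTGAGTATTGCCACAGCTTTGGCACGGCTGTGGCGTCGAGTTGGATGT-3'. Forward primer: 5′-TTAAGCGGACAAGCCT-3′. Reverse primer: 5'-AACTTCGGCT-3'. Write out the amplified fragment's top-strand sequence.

Scanning the template, TTAAGCGGACAAGCCT occurs at positions 30–45; this primer anneals to the bottom strand there with its 3' end pointing downstream.
Taking the reverse complement of AACTTCGGCT gives AGCCGAAGTT, found at positions 73–82 on the template; the primer anneals here to the top strand with its 3' end pointing upstream.
The product is the template from position 30 through 82 (53 bp).

5'-TTAAGCGGACAAGCCTTCGTAAAAGCTTACCCCTTAGCCATATAGCCGAAGTT-3'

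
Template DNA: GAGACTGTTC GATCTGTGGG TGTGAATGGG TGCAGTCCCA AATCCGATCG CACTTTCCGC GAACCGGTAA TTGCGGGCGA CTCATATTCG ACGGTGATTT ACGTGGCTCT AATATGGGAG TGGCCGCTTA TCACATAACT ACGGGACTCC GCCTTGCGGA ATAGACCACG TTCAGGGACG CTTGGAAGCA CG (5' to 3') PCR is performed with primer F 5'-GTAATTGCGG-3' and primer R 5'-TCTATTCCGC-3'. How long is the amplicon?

The forward primer matches the template at positions 67–76.
Taking the reverse complement of TCTATTCCGC gives GCGGAATAGA, found at positions 156–165 on the template; the primer anneals here to the top strand with its 3' end pointing upstream.
The product runs from position 67 to position 165, so its length is 165 − 67 + 1 = 99 bp.

99 bp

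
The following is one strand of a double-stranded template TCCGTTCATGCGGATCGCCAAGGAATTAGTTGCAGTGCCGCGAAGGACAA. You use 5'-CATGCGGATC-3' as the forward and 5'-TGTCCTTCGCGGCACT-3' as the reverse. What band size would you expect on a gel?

Scanning the template, CATGCGGATC occurs at positions 7–16; this primer anneals to the bottom strand there with its 3' end pointing downstream.
The reverse primer's reverse complement is AGTGCCGCGAAGGACA, which matches the template at positions 34–49.
Product length = (reverse-primer end) − (forward-primer start) + 1 = 49 − 7 + 1 = 43 bp.

43 bp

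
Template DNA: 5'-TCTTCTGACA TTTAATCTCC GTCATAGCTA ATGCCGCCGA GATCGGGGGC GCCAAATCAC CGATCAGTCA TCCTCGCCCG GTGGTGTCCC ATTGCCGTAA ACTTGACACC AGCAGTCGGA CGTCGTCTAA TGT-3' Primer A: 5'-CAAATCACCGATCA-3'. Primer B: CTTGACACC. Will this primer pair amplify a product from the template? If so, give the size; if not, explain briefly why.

Primer A (CAAATCACCGATCA) matches the top strand at positions 53–66 (3' end points downstream).
Primer B (CTTGACACC) also matches the top strand directly, at positions 102–110 — its reverse complement GGTGTCAAG is not present.
Both primers anneal to the bottom strand with 3' ends pointing the same way, so neither can prime synthesis back toward the other.

No product — both primers anneal to the same strand and extend in the same direction.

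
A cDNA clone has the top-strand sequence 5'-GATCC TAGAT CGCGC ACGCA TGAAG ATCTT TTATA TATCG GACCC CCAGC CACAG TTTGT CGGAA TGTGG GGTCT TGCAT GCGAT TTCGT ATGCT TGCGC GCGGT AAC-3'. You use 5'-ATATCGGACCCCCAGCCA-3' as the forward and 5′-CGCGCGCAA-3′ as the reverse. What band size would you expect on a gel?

Scanning the template, ATATCGGACCCCCAGCCA occurs at positions 35–52; this primer anneals to the bottom strand there with its 3' end pointing downstream.
Taking the reverse complement of CGCGCGCAA gives TTGCGCGCG, found at positions 95–103 on the template; the primer anneals here to the top strand with its 3' end pointing upstream.
Product length = (reverse-primer end) − (forward-primer start) + 1 = 103 − 35 + 1 = 69 bp.

69 bp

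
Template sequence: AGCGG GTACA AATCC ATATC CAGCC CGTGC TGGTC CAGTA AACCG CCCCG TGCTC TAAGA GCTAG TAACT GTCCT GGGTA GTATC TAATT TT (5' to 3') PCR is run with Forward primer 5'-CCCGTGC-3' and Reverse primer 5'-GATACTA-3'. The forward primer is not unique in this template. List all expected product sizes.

The forward primer CCCGTGC matches the top strand at positions 24–30, 47–53.
The reverse primer's reverse complement is TAGTATC, matching at positions 79–85.
Each forward site pairs with the reverse site to give a product ending at position 85: sizes 62, 39 bp.

62 bp, 39 bp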